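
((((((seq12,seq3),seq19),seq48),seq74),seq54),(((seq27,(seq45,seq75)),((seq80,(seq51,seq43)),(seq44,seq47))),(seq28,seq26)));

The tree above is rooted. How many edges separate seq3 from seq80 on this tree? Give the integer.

11

The MRCA of seq3 and seq80 is the root of the tree.
From seq3 up to that node: 6 branches. From seq80 up to the same node: 5 branches. Total: 6 + 5 = 11.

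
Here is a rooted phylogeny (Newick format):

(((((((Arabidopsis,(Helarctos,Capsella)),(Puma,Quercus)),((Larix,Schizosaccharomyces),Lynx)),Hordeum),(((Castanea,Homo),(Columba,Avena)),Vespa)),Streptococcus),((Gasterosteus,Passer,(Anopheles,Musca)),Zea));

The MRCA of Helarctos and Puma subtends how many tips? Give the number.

The MRCA of Helarctos and Puma is the node subtending ((Arabidopsis,(Helarctos,Capsella)),(Puma,Quercus)).
That clade contains 5 terminal taxa: Arabidopsis, Capsella, Helarctos, Puma, Quercus.

5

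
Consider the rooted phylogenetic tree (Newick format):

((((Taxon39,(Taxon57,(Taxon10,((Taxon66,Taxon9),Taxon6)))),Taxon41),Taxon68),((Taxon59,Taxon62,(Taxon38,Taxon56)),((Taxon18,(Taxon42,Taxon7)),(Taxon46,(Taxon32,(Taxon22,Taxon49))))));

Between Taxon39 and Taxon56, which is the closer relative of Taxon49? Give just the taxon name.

The MRCA of Taxon49 and Taxon56 subtends ((Taxon59,Taxon62,(Taxon38,Taxon56)),((Taxon18,(Taxon42,Taxon7)),(Taxon46,(Taxon32,(Taxon22,Taxon49))))) (11 taxa).
The MRCA of Taxon49 and Taxon39 is the root, subtending the entire tree (19 taxa).
The first is nested inside the second, so Taxon49 shares a more recent common ancestor with Taxon56.

Taxon56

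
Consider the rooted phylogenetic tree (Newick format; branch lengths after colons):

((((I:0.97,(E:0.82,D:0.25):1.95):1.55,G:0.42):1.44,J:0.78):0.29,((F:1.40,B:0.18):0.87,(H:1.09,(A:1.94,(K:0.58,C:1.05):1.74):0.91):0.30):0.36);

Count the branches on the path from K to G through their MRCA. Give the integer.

The MRCA of K and G is the root of the tree.
From K up to that node: 5 branches. From G up to the same node: 3 branches. Total: 5 + 3 = 8.

8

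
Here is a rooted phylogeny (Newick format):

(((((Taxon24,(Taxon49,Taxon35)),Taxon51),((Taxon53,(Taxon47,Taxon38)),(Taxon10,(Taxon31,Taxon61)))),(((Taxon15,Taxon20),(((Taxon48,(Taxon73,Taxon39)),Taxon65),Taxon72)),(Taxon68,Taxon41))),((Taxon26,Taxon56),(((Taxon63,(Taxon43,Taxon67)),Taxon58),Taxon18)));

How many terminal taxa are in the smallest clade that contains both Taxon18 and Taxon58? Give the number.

The MRCA of Taxon18 and Taxon58 is the node subtending (((Taxon63,(Taxon43,Taxon67)),Taxon58),Taxon18).
That clade contains 5 terminal taxa: Taxon18, Taxon43, Taxon58, Taxon63, Taxon67.

5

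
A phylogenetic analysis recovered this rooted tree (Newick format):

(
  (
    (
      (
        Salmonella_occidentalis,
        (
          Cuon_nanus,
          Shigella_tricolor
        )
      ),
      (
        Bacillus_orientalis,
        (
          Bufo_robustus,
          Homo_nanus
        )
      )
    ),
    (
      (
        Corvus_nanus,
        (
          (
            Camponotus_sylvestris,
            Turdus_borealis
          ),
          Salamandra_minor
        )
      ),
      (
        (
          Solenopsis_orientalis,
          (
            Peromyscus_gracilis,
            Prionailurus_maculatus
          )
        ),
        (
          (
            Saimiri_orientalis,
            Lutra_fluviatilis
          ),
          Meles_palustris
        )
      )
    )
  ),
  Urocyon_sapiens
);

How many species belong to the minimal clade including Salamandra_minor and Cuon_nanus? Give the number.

The MRCA of Salamandra_minor and Cuon_nanus is the node subtending (((Salmonella_occidentalis,(Cuon_nanus,Shigella_tricolor)),(Bacillus_orientalis,(Bufo_robustus,Homo_nanus))),((Corvus_nanus,((Camponotus_sylvestris,Turdus_borealis),Salamandra_minor)),((Solenopsis_orientalis,(Peromyscus_gracilis,Prionailurus_maculatus)),((Saimiri_orientalis,Lutra_fluviatilis),Meles_palustris)))).
That clade contains 16 terminal taxa: Bacillus_orientalis, Bufo_robustus, Camponotus_sylvestris, Corvus_nanus, Cuon_nanus, Homo_nanus, Lutra_fluviatilis, Meles_palustris, Peromyscus_gracilis, Prionailurus_maculatus, Saimiri_orientalis, Salamandra_minor, Salmonella_occidentalis, Shigella_tricolor, Solenopsis_orientalis, Turdus_borealis.

16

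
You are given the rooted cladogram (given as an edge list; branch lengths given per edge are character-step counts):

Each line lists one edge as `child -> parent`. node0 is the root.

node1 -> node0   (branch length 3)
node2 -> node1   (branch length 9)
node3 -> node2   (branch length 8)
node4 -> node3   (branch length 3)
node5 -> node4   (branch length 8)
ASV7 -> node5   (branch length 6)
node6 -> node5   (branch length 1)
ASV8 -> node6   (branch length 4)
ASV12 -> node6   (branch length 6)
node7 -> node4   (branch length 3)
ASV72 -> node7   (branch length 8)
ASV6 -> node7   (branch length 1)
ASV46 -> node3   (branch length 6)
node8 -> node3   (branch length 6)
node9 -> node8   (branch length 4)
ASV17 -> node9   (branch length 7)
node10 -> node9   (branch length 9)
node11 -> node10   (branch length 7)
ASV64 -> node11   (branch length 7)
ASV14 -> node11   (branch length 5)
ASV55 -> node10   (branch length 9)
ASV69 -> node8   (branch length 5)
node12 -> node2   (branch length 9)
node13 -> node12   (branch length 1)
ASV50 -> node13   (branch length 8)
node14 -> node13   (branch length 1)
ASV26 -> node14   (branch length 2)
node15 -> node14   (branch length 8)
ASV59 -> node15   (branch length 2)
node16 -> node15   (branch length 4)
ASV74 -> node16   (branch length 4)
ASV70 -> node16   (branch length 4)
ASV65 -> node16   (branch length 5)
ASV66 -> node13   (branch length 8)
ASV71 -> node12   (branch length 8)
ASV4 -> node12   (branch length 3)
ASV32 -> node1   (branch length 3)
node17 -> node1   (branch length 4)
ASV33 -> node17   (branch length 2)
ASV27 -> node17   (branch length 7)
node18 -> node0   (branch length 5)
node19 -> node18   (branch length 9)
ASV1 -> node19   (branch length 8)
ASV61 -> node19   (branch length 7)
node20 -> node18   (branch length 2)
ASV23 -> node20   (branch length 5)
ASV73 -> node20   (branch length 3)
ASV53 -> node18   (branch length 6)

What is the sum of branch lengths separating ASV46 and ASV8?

22

The path runs ASV46 → … → MRCA → … → ASV8; the MRCA is the node subtending (((ASV7,(ASV8,ASV12)),(ASV72,ASV6)),ASV46,((ASV17,((ASV64,ASV14),ASV55)),ASV69)).
Branch lengths along that path: 6 + 3 + 8 + 1 + 4 = 22.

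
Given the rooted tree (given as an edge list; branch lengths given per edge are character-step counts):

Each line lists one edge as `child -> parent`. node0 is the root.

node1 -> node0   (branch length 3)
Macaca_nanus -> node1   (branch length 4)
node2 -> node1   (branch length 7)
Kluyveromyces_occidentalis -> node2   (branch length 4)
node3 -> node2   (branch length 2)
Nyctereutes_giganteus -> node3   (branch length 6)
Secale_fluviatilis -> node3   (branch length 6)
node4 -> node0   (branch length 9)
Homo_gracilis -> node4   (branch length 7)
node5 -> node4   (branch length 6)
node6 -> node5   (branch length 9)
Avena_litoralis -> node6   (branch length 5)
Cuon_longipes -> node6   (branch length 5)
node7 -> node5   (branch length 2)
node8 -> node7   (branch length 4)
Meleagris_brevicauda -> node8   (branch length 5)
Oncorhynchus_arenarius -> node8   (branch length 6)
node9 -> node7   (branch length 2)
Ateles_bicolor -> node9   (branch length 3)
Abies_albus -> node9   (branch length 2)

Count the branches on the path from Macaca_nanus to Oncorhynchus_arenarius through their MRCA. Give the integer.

The MRCA of Macaca_nanus and Oncorhynchus_arenarius is the root of the tree.
From Macaca_nanus up to that node: 2 branches. From Oncorhynchus_arenarius up to the same node: 5 branches. Total: 2 + 5 = 7.

7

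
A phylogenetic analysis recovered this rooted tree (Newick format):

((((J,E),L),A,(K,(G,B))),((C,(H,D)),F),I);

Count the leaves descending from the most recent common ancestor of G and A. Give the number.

The MRCA of G and A is the node subtending (((J,E),L),A,(K,(G,B))).
That clade contains 7 terminal taxa: A, B, E, G, J, K, L.

7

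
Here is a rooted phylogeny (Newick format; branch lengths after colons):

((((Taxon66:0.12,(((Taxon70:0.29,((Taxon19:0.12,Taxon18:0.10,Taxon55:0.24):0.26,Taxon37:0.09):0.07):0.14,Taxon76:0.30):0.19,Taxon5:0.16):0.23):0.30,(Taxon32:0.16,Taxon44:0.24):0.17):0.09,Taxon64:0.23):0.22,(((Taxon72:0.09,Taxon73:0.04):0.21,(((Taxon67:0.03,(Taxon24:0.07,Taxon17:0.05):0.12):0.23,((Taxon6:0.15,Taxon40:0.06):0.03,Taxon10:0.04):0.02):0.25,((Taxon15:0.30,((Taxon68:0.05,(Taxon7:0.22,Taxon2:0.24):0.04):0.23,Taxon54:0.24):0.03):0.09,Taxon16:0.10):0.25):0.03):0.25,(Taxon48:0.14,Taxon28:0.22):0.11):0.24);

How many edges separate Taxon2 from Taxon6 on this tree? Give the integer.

The MRCA of Taxon2 and Taxon6 is the node subtending (((Taxon67,(Taxon24,Taxon17)),((Taxon6,Taxon40),Taxon10)),((Taxon15,((Taxon68,(Taxon7,Taxon2)),Taxon54)),Taxon16)).
From Taxon2 up to that node: 6 branches. From Taxon6 up to the same node: 4 branches. Total: 6 + 4 = 10.

10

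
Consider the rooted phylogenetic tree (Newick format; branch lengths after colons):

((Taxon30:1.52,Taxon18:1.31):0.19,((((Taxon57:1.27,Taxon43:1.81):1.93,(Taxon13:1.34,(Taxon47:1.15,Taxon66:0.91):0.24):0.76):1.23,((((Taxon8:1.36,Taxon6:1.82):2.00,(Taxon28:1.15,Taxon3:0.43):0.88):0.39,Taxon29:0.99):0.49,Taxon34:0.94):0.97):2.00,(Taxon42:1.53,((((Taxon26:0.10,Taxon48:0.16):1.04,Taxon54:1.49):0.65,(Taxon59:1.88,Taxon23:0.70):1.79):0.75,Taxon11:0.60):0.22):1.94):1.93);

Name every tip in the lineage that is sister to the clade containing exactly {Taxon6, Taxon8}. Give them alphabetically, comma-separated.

The clade containing exactly {Taxon6, Taxon8} attaches to the tree at the node subtending ((Taxon8,Taxon6),(Taxon28,Taxon3)).
The other lineage descending from that same node — the sister group — is (Taxon28,Taxon3); its 2 tips in alphabetical order are the answer.

Taxon28, Taxon3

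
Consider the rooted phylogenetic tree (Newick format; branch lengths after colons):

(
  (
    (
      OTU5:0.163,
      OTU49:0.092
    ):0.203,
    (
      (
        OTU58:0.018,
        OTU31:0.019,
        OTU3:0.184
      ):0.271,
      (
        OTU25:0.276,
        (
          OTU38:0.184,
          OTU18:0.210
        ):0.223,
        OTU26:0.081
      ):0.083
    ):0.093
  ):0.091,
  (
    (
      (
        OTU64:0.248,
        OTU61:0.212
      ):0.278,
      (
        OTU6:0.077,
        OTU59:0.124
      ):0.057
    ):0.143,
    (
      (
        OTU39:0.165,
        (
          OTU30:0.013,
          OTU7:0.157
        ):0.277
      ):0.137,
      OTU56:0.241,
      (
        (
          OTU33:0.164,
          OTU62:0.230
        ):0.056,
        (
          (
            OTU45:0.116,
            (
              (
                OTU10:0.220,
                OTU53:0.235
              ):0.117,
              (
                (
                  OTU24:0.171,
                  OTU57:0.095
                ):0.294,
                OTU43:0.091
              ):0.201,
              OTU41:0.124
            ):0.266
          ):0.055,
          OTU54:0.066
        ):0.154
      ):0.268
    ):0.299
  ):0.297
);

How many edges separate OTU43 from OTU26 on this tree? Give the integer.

12

The MRCA of OTU43 and OTU26 is the root of the tree.
From OTU43 up to that node: 8 branches. From OTU26 up to the same node: 4 branches. Total: 8 + 4 = 12.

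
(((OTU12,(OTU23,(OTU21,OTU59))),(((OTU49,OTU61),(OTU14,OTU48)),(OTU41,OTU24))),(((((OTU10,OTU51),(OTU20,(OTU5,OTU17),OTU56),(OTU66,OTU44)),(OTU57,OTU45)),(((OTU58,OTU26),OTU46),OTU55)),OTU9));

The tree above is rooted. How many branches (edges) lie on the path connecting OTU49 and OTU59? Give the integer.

The MRCA of OTU49 and OTU59 is the node subtending ((OTU12,(OTU23,(OTU21,OTU59))),(((OTU49,OTU61),(OTU14,OTU48)),(OTU41,OTU24))).
From OTU49 up to that node: 4 branches. From OTU59 up to the same node: 4 branches. Total: 4 + 4 = 8.

8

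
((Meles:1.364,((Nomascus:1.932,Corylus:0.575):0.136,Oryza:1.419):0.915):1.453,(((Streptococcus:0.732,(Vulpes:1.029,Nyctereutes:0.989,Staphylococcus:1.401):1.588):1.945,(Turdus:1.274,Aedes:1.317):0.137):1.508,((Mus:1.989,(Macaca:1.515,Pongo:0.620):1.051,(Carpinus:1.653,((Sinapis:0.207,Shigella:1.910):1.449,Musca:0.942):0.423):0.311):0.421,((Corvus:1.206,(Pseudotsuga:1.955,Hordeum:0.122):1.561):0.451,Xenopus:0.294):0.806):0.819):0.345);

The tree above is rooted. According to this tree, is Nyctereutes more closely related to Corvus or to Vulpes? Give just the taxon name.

Vulpes

The MRCA of Nyctereutes and Vulpes subtends (Vulpes,Nyctereutes,Staphylococcus) (3 taxa).
The MRCA of Nyctereutes and Corvus subtends (((Streptococcus,(Vulpes,Nyctereutes,Staphylococcus)),(Turdus,Aedes)),((Mus,(Macaca,Pongo),(Carpinus,((Sinapis,Shigella),Musca))),((Corvus,(Pseudotsuga,Hordeum)),Xenopus))) (17 taxa).
The first is nested inside the second, so Nyctereutes shares a more recent common ancestor with Vulpes.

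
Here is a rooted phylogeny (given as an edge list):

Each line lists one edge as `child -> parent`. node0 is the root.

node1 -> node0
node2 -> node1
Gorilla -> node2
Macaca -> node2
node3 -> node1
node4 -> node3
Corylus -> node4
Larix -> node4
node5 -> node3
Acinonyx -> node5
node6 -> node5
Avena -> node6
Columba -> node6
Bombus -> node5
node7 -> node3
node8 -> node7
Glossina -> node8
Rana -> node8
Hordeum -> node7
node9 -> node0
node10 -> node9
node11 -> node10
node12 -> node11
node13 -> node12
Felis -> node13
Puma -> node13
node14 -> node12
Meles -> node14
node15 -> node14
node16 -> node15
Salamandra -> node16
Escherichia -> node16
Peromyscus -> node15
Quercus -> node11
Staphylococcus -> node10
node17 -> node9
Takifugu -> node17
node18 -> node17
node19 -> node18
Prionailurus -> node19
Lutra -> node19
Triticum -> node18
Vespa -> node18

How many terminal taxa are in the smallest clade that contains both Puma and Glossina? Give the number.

The MRCA of Puma and Glossina is the root, so the clade is the entire tree.
That clade contains 24 terminal taxa: Acinonyx, Avena, Bombus, Columba, Corylus, Escherichia, Felis, Glossina, Gorilla, Hordeum, Larix, Lutra, Macaca, Meles, Peromyscus, Prionailurus, Puma, Quercus, Rana, Salamandra, Staphylococcus, Takifugu, Triticum, Vespa.

24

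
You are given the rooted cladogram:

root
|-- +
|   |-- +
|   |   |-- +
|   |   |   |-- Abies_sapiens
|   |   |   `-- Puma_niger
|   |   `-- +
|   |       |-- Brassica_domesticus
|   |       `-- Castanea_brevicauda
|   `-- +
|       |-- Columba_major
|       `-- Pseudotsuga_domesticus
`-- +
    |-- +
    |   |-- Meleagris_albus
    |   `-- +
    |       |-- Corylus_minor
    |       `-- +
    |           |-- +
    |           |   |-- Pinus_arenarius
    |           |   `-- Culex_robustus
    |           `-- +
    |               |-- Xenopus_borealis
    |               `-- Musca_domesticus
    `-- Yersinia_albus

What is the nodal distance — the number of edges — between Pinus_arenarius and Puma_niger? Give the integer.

The MRCA of Pinus_arenarius and Puma_niger is the root of the tree.
From Pinus_arenarius up to that node: 6 branches. From Puma_niger up to the same node: 4 branches. Total: 6 + 4 = 10.

10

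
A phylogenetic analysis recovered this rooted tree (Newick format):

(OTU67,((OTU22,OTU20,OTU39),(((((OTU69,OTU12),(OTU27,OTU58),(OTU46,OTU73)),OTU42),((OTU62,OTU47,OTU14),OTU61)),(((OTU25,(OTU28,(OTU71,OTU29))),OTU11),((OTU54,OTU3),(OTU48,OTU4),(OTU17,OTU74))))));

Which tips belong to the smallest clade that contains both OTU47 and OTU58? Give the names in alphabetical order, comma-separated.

Tracing OTU47: it sits inside (OTU62,OTU47,OTU14).
Tracing OTU58: it sits inside (OTU27,OTU58).
The smallest clade enclosing both is ((((OTU69,OTU12),(OTU27,OTU58),(OTU46,OTU73)),OTU42),((OTU62,OTU47,OTU14),OTU61)); the answer is its 11 terminal taxa in alphabetical order.

OTU12, OTU14, OTU27, OTU42, OTU46, OTU47, OTU58, OTU61, OTU62, OTU69, OTU73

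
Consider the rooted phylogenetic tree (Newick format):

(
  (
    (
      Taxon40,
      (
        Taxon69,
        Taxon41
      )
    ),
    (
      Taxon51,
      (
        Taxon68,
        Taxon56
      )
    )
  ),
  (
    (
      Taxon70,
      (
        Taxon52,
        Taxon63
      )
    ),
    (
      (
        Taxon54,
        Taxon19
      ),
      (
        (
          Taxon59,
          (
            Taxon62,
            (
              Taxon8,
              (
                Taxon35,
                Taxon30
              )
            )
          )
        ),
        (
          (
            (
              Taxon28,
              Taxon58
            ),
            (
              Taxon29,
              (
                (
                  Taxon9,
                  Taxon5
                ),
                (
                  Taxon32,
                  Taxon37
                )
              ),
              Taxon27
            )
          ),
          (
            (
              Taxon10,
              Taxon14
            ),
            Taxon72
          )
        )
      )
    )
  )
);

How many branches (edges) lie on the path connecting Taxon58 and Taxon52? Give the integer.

The MRCA of Taxon58 and Taxon52 is the node subtending ((Taxon70,(Taxon52,Taxon63)),((Taxon54,Taxon19),((Taxon59,(Taxon62,(Taxon8,(Taxon35,Taxon30)))),(((Taxon28,Taxon58),(Taxon29,((Taxon9,Taxon5),(Taxon32,Taxon37)),Taxon27)),((Taxon10,Taxon14),Taxon72))))).
From Taxon58 up to that node: 6 branches. From Taxon52 up to the same node: 3 branches. Total: 6 + 3 = 9.

9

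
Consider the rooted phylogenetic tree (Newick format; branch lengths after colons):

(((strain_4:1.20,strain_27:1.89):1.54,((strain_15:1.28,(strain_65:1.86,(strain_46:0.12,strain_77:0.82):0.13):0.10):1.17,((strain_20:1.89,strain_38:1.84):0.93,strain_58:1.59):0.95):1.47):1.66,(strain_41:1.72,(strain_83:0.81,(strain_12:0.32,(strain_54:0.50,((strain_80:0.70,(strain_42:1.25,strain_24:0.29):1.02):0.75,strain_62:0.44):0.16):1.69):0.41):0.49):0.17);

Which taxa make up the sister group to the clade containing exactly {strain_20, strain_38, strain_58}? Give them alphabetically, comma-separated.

The clade containing exactly {strain_20, strain_38, strain_58} attaches to the tree at the node subtending ((strain_15,(strain_65,(strain_46,strain_77))),((strain_20,strain_38),strain_58)).
The other lineage descending from that same node — the sister group — is (strain_15,(strain_65,(strain_46,strain_77))); its 4 tips in alphabetical order are the answer.

strain_15, strain_46, strain_65, strain_77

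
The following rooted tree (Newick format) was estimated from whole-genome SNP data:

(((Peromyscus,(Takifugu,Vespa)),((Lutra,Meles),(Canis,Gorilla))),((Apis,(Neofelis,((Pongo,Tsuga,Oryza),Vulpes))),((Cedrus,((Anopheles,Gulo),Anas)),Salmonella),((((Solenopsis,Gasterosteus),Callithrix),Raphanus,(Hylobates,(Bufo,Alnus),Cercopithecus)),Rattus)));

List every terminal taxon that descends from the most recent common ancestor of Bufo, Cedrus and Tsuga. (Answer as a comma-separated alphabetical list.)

Tracing Bufo: it sits inside (Bufo,Alnus).
Tracing Cedrus: it sits inside (Cedrus,((Anopheles,Gulo),Anas)).
Tracing Tsuga: it sits inside (Pongo,Tsuga,Oryza).
The smallest clade enclosing all 3 is ((Apis,(Neofelis,((Pongo,Tsuga,Oryza),Vulpes))),((Cedrus,((Anopheles,Gulo),Anas)),Salmonella),((((Solenopsis,Gasterosteus),Callithrix),Raphanus,(Hylobates,(Bufo,Alnus),Cercopithecus)),Rattus)); the answer is its 20 terminal taxa in alphabetical order.

Alnus, Anas, Anopheles, Apis, Bufo, Callithrix, Cedrus, Cercopithecus, Gasterosteus, Gulo, Hylobates, Neofelis, Oryza, Pongo, Raphanus, Rattus, Salmonella, Solenopsis, Tsuga, Vulpes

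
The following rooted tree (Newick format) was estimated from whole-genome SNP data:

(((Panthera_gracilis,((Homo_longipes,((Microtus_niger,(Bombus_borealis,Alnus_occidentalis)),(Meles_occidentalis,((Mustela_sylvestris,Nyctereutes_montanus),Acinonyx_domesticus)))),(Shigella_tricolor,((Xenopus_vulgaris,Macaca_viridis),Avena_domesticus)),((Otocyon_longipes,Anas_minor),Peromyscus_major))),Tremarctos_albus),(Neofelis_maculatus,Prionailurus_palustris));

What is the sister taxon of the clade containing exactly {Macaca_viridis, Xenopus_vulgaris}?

Avena_domesticus

The clade containing exactly {Macaca_viridis, Xenopus_vulgaris} attaches to the tree at the node subtending ((Xenopus_vulgaris,Macaca_viridis),Avena_domesticus).
The other lineage descending from that same node — the sister group — is the single tip Avena_domesticus.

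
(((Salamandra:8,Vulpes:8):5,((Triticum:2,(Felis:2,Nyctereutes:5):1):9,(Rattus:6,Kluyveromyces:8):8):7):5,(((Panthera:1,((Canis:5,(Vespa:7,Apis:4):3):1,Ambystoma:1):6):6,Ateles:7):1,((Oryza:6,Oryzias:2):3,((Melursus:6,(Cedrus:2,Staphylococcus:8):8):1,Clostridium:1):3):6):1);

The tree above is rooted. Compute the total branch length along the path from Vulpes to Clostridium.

29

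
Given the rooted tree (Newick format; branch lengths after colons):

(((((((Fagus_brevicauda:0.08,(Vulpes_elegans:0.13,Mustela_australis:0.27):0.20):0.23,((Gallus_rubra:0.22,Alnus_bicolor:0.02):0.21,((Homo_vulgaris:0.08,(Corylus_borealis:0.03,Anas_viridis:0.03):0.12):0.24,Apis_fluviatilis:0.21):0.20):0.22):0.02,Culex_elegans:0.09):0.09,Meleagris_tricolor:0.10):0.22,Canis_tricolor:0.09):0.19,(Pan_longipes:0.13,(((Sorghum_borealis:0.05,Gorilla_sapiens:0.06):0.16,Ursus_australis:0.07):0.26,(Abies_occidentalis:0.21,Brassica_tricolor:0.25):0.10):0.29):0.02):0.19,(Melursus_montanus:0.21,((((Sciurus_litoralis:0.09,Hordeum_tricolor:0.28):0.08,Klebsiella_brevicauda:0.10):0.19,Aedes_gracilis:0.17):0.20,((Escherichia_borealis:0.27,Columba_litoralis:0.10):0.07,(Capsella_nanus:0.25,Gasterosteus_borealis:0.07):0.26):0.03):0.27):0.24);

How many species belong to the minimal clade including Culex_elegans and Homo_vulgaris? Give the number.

10

The MRCA of Culex_elegans and Homo_vulgaris is the node subtending (((Fagus_brevicauda,(Vulpes_elegans,Mustela_australis)),((Gallus_rubra,Alnus_bicolor),((Homo_vulgaris,(Corylus_borealis,Anas_viridis)),Apis_fluviatilis))),Culex_elegans).
That clade contains 10 terminal taxa: Alnus_bicolor, Anas_viridis, Apis_fluviatilis, Corylus_borealis, Culex_elegans, Fagus_brevicauda, Gallus_rubra, Homo_vulgaris, Mustela_australis, Vulpes_elegans.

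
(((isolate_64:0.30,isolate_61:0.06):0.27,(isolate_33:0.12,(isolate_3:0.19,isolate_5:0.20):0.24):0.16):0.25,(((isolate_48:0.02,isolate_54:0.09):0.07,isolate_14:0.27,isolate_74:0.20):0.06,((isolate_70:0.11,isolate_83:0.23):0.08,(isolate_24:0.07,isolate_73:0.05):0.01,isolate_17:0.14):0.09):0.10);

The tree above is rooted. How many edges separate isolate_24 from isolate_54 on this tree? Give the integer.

6

The MRCA of isolate_24 and isolate_54 is the node subtending (((isolate_48,isolate_54),isolate_14,isolate_74),((isolate_70,isolate_83),(isolate_24,isolate_73),isolate_17)).
From isolate_24 up to that node: 3 branches. From isolate_54 up to the same node: 3 branches. Total: 3 + 3 = 6.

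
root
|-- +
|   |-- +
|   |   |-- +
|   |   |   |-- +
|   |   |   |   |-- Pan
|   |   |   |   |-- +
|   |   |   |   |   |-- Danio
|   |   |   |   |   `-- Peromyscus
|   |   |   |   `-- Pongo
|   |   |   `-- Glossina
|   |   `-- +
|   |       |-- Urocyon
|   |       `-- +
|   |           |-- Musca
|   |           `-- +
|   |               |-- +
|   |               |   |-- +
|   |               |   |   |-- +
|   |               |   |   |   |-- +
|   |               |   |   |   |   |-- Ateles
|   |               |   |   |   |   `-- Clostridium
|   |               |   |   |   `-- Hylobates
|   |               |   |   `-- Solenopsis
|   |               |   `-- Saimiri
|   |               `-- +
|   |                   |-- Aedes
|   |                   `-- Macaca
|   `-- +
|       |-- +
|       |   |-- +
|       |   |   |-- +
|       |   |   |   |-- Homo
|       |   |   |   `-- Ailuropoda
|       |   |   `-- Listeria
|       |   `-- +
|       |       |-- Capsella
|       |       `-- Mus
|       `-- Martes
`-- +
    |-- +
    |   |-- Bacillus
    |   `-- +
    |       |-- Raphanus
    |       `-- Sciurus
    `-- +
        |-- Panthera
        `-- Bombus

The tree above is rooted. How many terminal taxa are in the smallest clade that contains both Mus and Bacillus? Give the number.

25

The MRCA of Mus and Bacillus is the root, so the clade is the entire tree.
That clade contains 25 terminal taxa: Aedes, Ailuropoda, Ateles, Bacillus, Bombus, Capsella, Clostridium, Danio, Glossina, Homo, Hylobates, Listeria, Macaca, Martes, Mus, Musca, Pan, Panthera, Peromyscus, Pongo, Raphanus, Saimiri, Sciurus, Solenopsis, Urocyon.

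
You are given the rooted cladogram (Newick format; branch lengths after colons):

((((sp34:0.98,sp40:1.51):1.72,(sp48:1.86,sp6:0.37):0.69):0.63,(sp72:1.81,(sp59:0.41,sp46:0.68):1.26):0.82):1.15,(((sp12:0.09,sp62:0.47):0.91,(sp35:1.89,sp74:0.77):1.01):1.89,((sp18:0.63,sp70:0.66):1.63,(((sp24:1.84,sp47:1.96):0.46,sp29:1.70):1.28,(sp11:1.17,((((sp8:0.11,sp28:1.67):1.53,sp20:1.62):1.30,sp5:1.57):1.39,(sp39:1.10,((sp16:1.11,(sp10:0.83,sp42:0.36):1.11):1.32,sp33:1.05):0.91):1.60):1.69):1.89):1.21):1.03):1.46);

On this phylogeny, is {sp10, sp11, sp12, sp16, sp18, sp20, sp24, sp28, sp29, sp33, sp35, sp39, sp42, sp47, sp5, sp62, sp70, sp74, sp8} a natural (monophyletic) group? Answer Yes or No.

Yes

The most recent common ancestor of these taxa subtends (((sp12,sp62),(sp35,sp74)),((sp18,sp70),(((sp24,sp47),sp29),(sp11,((((sp8,sp28),sp20),sp5),(sp39,((sp16,(sp10,sp42)),sp33))))))).
That clade has exactly 19 tips — every listed taxon and nothing else — so the group is monophyletic.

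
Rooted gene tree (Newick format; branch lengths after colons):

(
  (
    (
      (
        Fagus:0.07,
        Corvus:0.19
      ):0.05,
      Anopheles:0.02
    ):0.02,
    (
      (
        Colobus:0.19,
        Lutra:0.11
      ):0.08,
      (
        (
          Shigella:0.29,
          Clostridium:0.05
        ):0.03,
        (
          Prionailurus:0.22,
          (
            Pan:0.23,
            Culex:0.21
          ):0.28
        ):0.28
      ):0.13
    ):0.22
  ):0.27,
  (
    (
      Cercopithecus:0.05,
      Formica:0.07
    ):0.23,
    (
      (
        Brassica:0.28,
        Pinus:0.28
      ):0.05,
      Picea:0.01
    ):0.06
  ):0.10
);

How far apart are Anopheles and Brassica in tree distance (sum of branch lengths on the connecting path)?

0.80

The path runs Anopheles → … → MRCA → … → Brassica; the MRCA is the root of the tree.
Branch lengths along that path: 0.02 + 0.02 + 0.27 + 0.10 + 0.06 + 0.05 + 0.28 = 0.80.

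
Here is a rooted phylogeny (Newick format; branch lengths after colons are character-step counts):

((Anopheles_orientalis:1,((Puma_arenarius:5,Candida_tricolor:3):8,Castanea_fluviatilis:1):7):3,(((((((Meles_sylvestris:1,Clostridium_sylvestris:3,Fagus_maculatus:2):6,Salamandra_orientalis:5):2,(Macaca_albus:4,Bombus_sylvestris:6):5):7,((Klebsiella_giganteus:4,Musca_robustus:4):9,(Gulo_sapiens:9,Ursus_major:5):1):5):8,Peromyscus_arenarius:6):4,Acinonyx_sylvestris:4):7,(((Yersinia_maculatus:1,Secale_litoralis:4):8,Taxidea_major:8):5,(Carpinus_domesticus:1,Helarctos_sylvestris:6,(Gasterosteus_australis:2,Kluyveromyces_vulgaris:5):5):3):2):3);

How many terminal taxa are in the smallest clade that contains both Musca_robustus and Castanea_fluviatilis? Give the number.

23

The MRCA of Musca_robustus and Castanea_fluviatilis is the root, so the clade is the entire tree.
That clade contains 23 terminal taxa: Acinonyx_sylvestris, Anopheles_orientalis, Bombus_sylvestris, Candida_tricolor, Carpinus_domesticus, Castanea_fluviatilis, Clostridium_sylvestris, Fagus_maculatus, Gasterosteus_australis, Gulo_sapiens, Helarctos_sylvestris, Klebsiella_giganteus, Kluyveromyces_vulgaris, Macaca_albus, Meles_sylvestris, Musca_robustus, Peromyscus_arenarius, Puma_arenarius, Salamandra_orientalis, Secale_litoralis, Taxidea_major, Ursus_major, Yersinia_maculatus.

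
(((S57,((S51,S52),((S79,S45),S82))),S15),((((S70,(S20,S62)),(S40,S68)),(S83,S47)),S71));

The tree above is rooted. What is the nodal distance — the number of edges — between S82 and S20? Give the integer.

11

The MRCA of S82 and S20 is the root of the tree.
From S82 up to that node: 5 branches. From S20 up to the same node: 6 branches. Total: 5 + 6 = 11.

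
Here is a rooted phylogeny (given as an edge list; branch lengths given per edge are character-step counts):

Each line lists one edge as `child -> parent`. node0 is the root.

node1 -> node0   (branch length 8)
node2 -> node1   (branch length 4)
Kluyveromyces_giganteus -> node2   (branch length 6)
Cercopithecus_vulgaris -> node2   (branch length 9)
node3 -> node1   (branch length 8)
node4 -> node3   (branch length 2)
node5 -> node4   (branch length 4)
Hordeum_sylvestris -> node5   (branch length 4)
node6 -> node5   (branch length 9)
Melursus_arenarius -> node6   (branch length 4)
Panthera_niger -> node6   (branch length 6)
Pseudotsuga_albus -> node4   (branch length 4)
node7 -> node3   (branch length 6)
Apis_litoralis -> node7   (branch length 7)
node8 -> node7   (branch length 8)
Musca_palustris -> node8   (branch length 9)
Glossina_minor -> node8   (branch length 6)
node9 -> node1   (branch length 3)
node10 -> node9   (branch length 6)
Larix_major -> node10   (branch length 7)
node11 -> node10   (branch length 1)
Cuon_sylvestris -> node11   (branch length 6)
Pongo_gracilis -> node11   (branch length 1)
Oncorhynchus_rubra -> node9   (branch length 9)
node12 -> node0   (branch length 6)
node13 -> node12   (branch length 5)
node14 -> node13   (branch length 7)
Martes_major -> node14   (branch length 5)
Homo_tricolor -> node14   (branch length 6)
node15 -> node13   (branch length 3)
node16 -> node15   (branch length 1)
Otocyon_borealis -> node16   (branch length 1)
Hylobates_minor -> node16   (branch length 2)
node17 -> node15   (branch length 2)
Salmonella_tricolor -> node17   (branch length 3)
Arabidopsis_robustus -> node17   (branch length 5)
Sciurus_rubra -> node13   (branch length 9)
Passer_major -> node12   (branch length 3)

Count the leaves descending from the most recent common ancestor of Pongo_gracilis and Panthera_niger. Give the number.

13

The MRCA of Pongo_gracilis and Panthera_niger is the node subtending ((Kluyveromyces_giganteus,Cercopithecus_vulgaris),(((Hordeum_sylvestris,(Melursus_arenarius,Panthera_niger)),Pseudotsuga_albus),(Apis_litoralis,(Musca_palustris,Glossina_minor))),((Larix_major,(Cuon_sylvestris,Pongo_gracilis)),Oncorhynchus_rubra)).
That clade contains 13 terminal taxa: Apis_litoralis, Cercopithecus_vulgaris, Cuon_sylvestris, Glossina_minor, Hordeum_sylvestris, Kluyveromyces_giganteus, Larix_major, Melursus_arenarius, Musca_palustris, Oncorhynchus_rubra, Panthera_niger, Pongo_gracilis, Pseudotsuga_albus.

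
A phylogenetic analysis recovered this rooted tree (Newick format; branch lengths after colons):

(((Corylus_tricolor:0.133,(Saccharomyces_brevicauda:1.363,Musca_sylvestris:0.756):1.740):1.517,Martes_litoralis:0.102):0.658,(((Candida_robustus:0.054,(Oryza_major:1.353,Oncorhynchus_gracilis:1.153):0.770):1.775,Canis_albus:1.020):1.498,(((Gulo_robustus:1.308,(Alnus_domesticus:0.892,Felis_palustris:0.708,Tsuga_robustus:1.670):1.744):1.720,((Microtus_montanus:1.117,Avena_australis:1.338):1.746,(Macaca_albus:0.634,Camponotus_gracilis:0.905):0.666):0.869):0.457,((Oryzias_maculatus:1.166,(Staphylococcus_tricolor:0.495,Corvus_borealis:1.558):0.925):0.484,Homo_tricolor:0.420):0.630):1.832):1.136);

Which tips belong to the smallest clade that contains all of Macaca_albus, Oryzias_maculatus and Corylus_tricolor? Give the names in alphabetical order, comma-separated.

Tracing Macaca_albus: it sits inside (Macaca_albus,Camponotus_gracilis).
Tracing Oryzias_maculatus: it sits inside (Oryzias_maculatus,(Staphylococcus_tricolor,Corvus_borealis)).
Tracing Corylus_tricolor: it sits inside (Corylus_tricolor,(Saccharomyces_brevicauda,Musca_sylvestris)).
The smallest clade enclosing all 3 is the whole tree (their MRCA is the root), so the answer is all 20 tips in alphabetical order.

Alnus_domesticus, Avena_australis, Camponotus_gracilis, Candida_robustus, Canis_albus, Corvus_borealis, Corylus_tricolor, Felis_palustris, Gulo_robustus, Homo_tricolor, Macaca_albus, Martes_litoralis, Microtus_montanus, Musca_sylvestris, Oncorhynchus_gracilis, Oryza_major, Oryzias_maculatus, Saccharomyces_brevicauda, Staphylococcus_tricolor, Tsuga_robustus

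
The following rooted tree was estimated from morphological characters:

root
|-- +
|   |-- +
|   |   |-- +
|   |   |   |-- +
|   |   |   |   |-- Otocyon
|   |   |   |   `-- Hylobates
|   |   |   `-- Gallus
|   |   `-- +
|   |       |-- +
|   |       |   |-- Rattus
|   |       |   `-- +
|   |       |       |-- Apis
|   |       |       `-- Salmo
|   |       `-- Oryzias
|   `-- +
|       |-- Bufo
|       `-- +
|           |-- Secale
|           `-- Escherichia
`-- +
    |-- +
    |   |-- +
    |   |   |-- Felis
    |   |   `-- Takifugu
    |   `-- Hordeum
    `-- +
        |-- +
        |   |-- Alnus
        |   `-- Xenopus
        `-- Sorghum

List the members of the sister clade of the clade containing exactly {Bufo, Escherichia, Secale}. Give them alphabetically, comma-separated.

The clade containing exactly {Bufo, Escherichia, Secale} attaches to the tree at the node subtending ((((Otocyon,Hylobates),Gallus),((Rattus,(Apis,Salmo)),Oryzias)),(Bufo,(Secale,Escherichia))).
The other lineage descending from that same node — the sister group — is (((Otocyon,Hylobates),Gallus),((Rattus,(Apis,Salmo)),Oryzias)); its 7 tips in alphabetical order are the answer.

Apis, Gallus, Hylobates, Oryzias, Otocyon, Rattus, Salmo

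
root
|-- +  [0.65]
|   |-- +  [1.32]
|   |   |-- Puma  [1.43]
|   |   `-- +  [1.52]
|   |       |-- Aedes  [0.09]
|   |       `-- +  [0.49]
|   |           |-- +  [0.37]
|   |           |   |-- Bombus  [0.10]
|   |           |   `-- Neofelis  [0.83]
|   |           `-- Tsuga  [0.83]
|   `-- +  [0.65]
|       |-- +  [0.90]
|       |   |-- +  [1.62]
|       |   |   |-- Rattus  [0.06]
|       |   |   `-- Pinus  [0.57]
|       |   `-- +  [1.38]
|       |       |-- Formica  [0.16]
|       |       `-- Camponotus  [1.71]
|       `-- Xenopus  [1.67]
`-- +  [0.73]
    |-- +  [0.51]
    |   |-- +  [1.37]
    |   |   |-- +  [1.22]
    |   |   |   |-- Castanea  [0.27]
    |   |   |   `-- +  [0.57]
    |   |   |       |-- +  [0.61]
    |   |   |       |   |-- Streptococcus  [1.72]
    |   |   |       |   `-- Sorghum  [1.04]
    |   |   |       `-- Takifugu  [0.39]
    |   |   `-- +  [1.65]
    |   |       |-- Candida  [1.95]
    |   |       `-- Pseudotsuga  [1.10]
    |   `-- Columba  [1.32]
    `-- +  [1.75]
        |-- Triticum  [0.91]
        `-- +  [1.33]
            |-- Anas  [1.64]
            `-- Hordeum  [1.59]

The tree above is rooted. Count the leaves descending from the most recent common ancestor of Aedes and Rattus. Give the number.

10

The MRCA of Aedes and Rattus is the node subtending ((Puma,(Aedes,((Bombus,Neofelis),Tsuga))),(((Rattus,Pinus),(Formica,Camponotus)),Xenopus)).
That clade contains 10 terminal taxa: Aedes, Bombus, Camponotus, Formica, Neofelis, Pinus, Puma, Rattus, Tsuga, Xenopus.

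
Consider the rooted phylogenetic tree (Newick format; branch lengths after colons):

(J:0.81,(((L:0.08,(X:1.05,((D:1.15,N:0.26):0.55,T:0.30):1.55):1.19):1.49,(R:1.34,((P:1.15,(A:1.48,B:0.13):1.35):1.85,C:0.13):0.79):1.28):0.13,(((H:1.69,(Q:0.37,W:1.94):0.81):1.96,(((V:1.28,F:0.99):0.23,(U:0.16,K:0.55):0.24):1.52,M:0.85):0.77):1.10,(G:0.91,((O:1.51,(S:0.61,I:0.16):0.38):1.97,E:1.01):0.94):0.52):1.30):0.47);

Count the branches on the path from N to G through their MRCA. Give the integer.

The MRCA of N and G is the node subtending (((L,(X,((D,N),T))),(R,((P,(A,B)),C))),(((H,(Q,W)),(((V,F),(U,K)),M)),(G,((O,(S,I)),E)))).
From N up to that node: 6 branches. From G up to the same node: 3 branches. Total: 6 + 3 = 9.

9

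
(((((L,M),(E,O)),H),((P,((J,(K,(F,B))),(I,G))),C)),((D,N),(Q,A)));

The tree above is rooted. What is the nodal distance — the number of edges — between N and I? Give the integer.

The MRCA of N and I is the root of the tree.
From N up to that node: 3 branches. From I up to the same node: 6 branches. Total: 3 + 6 = 9.

9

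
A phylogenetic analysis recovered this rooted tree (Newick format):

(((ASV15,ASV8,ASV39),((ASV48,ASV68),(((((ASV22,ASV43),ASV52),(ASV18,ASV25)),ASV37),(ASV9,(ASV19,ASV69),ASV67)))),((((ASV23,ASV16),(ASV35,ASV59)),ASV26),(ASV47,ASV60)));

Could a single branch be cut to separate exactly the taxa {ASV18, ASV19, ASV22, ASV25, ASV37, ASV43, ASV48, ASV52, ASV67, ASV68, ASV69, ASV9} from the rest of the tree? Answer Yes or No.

The most recent common ancestor of these taxa subtends ((ASV48,ASV68),(((((ASV22,ASV43),ASV52),(ASV18,ASV25)),ASV37),(ASV9,(ASV19,ASV69),ASV67))).
That clade has exactly 12 tips — every listed taxon and nothing else — so the group is monophyletic.

Yes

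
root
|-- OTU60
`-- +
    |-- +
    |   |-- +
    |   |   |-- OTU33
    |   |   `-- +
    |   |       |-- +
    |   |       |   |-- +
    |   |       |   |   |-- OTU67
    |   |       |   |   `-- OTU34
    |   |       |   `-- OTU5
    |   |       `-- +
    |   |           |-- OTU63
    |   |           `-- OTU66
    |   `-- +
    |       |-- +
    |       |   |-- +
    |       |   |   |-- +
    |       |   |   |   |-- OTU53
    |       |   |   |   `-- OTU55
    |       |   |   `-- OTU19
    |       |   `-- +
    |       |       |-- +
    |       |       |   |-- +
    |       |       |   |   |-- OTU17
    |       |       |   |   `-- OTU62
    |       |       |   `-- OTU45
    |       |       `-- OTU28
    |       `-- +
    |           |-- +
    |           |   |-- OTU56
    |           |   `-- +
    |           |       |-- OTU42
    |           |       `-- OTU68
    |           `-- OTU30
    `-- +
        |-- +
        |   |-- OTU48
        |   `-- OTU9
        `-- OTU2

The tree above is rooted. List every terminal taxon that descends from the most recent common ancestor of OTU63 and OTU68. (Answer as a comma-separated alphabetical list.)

Tracing OTU63: it sits inside (OTU63,OTU66).
Tracing OTU68: it sits inside (OTU42,OTU68).
The smallest clade enclosing both is ((OTU33,(((OTU67,OTU34),OTU5),(OTU63,OTU66))),((((OTU53,OTU55),OTU19),(((OTU17,OTU62),OTU45),OTU28)),((OTU56,(OTU42,OTU68)),OTU30))); the answer is its 17 terminal taxa in alphabetical order.

OTU17, OTU19, OTU28, OTU30, OTU33, OTU34, OTU42, OTU45, OTU5, OTU53, OTU55, OTU56, OTU62, OTU63, OTU66, OTU67, OTU68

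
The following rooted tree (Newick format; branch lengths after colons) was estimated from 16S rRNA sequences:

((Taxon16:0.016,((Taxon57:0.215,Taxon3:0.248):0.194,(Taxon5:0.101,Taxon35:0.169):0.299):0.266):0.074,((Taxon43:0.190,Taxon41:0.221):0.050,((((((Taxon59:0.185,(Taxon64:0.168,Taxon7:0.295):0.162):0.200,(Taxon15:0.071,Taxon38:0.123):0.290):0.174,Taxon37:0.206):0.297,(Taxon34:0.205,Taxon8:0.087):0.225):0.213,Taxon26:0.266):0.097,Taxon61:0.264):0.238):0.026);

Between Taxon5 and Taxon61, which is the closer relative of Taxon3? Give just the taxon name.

Taxon5

The MRCA of Taxon3 and Taxon5 subtends ((Taxon57,Taxon3),(Taxon5,Taxon35)) (4 taxa).
The MRCA of Taxon3 and Taxon61 is the root, subtending the entire tree (17 taxa).
The first is nested inside the second, so Taxon3 shares a more recent common ancestor with Taxon5.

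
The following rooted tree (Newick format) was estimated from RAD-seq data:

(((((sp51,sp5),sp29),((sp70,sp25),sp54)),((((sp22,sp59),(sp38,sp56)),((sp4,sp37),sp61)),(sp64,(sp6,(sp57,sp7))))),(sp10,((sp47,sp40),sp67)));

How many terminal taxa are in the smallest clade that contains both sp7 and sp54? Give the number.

The MRCA of sp7 and sp54 is the node subtending ((((sp51,sp5),sp29),((sp70,sp25),sp54)),((((sp22,sp59),(sp38,sp56)),((sp4,sp37),sp61)),(sp64,(sp6,(sp57,sp7))))).
That clade contains 17 terminal taxa: sp22, sp25, sp29, sp37, sp38, sp4, sp5, sp51, sp54, sp56, sp57, sp59, sp6, sp61, sp64, sp7, sp70.

17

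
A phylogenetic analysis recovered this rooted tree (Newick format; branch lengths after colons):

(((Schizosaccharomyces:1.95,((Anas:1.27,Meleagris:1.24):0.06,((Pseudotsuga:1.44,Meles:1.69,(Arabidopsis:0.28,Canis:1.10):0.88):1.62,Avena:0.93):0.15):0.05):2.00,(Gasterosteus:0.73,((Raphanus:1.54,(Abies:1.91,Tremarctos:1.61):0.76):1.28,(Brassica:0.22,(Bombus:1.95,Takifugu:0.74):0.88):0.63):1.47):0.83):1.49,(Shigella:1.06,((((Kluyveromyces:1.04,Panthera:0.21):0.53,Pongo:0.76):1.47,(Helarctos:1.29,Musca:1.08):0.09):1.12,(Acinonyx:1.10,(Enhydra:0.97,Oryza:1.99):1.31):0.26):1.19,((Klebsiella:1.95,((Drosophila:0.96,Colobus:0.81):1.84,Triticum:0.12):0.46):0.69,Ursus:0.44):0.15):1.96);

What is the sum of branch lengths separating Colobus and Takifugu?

11.95

The path runs Colobus → … → MRCA → … → Takifugu; the MRCA is the root of the tree.
Branch lengths along that path: 0.81 + 1.84 + 0.46 + 0.69 + 0.15 + 1.96 + 1.49 + 0.83 + 1.47 + 0.63 + 0.88 + 0.74 = 11.95.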